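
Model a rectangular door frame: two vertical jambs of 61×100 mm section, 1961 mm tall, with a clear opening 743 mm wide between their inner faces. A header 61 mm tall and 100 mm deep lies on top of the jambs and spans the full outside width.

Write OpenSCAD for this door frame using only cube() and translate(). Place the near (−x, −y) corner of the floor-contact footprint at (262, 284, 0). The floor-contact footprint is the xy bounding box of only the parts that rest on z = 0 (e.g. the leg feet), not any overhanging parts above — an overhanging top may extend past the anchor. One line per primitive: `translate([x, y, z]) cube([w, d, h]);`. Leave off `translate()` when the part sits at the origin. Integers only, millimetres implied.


translate([262, 284, 0]) cube([61, 100, 1961]);
translate([1066, 284, 0]) cube([61, 100, 1961]);
translate([262, 284, 1961]) cube([865, 100, 61]);


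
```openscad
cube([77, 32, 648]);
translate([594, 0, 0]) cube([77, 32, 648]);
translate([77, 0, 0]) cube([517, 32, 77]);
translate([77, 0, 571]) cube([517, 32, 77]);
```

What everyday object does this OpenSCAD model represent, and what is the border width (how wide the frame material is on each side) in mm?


A picture frame. The border width is 77 mm.

Four thin pieces enclosing a rectangular opening — a picture frame. The two full-height stiles are 648 mm tall; the top rail sits at z = 571 and is 77 mm tall, so the border above the opening is 648 − 571 = 77 mm, matching the stile x-width.


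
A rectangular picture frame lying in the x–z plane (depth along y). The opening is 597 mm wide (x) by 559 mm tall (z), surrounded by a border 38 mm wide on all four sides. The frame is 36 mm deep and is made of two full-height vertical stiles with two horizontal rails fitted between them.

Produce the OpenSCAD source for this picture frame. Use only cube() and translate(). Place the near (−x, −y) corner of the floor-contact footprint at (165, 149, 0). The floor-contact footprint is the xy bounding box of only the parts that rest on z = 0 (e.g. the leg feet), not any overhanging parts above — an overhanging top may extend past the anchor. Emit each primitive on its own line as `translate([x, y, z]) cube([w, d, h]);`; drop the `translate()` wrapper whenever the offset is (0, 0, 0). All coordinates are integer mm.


translate([165, 149, 0]) cube([38, 36, 635]);
translate([800, 149, 0]) cube([38, 36, 635]);
translate([203, 149, 0]) cube([597, 36, 38]);
translate([203, 149, 597]) cube([597, 36, 38]);


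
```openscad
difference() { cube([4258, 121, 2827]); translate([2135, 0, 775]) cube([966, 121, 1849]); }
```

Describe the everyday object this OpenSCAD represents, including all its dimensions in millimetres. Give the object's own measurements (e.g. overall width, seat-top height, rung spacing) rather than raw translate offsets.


A wall 4258 mm long (x), 121 mm thick (y), 2827 mm tall, with a rectangular window opening cut through it. The opening is 966 mm wide and 1849 mm tall; its sill is at z = 775 mm and its near (−x) edge is 2135 mm from the wall's −x end. The opening passes through the full wall thickness.


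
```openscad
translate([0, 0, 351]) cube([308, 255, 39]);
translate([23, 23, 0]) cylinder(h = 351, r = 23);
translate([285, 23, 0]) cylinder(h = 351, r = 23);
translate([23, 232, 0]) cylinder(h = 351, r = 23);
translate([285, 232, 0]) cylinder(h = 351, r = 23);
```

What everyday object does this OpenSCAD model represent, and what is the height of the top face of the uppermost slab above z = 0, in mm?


A stool. The seat height is 390 mm.

A 308×255×39 slab at z = 351 on four corner cylinders — a stool. The seat top is 351 + 39 = 390 mm.


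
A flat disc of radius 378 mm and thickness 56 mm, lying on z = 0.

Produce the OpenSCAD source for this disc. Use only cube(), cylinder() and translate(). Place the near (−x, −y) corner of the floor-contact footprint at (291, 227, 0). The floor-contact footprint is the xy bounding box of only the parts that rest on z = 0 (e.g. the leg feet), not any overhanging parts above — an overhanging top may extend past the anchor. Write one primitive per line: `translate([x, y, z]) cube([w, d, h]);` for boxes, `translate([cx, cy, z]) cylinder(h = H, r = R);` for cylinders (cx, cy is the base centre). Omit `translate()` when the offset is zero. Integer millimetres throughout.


translate([669, 605, 0]) cylinder(h = 56, r = 378);


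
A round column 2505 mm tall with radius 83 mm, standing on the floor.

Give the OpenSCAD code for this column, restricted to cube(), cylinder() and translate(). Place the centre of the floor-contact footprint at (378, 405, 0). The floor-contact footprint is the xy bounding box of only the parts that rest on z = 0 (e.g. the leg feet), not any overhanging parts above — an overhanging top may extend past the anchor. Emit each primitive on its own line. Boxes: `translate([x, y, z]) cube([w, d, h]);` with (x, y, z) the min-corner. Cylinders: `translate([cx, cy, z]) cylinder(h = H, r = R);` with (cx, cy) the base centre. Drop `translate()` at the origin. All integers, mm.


translate([378, 405, 0]) cylinder(h = 2505, r = 83);


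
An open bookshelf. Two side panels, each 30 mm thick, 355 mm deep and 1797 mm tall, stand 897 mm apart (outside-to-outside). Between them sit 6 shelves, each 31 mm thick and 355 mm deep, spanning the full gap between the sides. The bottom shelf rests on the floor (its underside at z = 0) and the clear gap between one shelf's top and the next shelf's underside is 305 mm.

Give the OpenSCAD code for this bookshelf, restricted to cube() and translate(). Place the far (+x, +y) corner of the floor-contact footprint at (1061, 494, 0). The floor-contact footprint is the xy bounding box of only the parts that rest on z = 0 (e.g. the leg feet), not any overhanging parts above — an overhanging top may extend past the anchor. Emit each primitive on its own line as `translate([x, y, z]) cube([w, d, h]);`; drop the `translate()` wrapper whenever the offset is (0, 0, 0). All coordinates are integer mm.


translate([164, 139, 0]) cube([30, 355, 1797]);
translate([1031, 139, 0]) cube([30, 355, 1797]);
translate([194, 139, 0]) cube([837, 355, 31]);
translate([194, 139, 336]) cube([837, 355, 31]);
translate([194, 139, 672]) cube([837, 355, 31]);
translate([194, 139, 1008]) cube([837, 355, 31]);
translate([194, 139, 1344]) cube([837, 355, 31]);
translate([194, 139, 1680]) cube([837, 355, 31]);


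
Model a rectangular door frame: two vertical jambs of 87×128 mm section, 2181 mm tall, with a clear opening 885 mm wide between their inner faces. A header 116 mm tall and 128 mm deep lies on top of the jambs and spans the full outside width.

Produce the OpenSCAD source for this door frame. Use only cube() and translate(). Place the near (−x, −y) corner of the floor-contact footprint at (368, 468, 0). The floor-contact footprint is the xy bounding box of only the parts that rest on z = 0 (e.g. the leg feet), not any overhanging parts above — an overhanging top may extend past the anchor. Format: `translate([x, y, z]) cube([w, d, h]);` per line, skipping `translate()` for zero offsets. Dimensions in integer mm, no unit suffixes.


translate([368, 468, 0]) cube([87, 128, 2181]);
translate([1340, 468, 0]) cube([87, 128, 2181]);
translate([368, 468, 2181]) cube([1059, 128, 116]);


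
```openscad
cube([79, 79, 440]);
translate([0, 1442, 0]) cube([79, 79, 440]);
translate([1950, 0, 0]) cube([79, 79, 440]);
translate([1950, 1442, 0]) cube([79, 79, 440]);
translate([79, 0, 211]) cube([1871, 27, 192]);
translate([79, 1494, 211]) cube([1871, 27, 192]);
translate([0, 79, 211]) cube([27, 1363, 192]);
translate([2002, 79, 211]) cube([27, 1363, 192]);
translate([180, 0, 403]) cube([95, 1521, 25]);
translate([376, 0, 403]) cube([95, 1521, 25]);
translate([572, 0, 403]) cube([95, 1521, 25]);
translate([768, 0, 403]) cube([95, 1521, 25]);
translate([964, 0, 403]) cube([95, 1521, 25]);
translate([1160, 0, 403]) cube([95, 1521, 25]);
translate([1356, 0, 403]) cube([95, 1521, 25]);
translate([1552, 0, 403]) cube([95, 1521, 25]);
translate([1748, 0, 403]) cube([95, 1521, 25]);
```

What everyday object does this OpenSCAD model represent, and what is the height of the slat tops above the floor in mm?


A bed frame. The slat-top height is 428 mm.

Four posts, four rails, and a row of slats — a bed frame. Slats sit on the rails at z = 211 + 192 = 403; with slat thickness 25, the top is 428 mm.


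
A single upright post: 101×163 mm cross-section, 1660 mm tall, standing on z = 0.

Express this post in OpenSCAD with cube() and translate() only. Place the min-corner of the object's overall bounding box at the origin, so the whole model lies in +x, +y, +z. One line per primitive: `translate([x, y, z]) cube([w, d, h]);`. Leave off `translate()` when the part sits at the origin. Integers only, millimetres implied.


cube([101, 163, 1660]);


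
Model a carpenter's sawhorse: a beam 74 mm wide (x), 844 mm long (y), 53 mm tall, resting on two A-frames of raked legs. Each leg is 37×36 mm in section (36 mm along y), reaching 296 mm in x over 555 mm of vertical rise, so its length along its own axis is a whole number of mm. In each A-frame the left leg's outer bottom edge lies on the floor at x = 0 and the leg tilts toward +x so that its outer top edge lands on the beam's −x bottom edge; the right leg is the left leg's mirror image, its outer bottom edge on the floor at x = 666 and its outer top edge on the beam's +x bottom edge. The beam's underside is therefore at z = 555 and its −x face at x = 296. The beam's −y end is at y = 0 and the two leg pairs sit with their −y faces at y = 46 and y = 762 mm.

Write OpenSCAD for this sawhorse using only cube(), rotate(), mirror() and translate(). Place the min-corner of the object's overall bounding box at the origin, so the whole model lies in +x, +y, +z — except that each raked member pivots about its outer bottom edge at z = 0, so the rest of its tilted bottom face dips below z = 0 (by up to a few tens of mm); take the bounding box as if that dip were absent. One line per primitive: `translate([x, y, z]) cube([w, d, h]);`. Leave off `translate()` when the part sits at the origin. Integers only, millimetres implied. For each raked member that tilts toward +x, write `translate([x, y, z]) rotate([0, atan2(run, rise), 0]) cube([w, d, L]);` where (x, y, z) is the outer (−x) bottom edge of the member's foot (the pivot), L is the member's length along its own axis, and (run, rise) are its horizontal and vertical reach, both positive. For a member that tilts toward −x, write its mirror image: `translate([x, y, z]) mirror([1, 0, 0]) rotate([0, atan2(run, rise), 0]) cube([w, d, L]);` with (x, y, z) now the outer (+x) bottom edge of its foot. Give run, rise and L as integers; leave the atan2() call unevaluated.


// leg length = √(296² + 555²) = 629
// right-leg outer foot x = 2·296 + 74 = 666
// beam min-corner = (296, 0, 555)
translate([296, 0, 555]) cube([74, 844, 53]);
translate([0, 46, 0]) rotate([0, atan2(296, 555), 0]) cube([37, 36, 629]);
translate([666, 46, 0]) mirror([1, 0, 0]) rotate([0, atan2(296, 555), 0]) cube([37, 36, 629]);
translate([0, 762, 0]) rotate([0, atan2(296, 555), 0]) cube([37, 36, 629]);
translate([666, 762, 0]) mirror([1, 0, 0]) rotate([0, atan2(296, 555), 0]) cube([37, 36, 629]);


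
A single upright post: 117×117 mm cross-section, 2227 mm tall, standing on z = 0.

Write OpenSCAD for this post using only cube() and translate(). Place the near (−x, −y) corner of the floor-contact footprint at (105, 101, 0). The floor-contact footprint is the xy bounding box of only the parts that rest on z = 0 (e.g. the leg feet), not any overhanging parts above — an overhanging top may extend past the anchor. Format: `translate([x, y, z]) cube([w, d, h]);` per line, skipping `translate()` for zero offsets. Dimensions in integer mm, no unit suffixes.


translate([105, 101, 0]) cube([117, 117, 2227]);


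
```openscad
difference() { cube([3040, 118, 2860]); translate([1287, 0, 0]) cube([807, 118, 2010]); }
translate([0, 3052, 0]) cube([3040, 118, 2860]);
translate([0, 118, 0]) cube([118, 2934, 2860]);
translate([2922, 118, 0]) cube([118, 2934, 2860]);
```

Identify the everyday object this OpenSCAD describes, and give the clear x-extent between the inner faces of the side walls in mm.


A single room. The interior width is 2804 mm.

Four walls enclosing a rectangle with a door in the front wall — a room. Outside width 3040 minus two 118 mm walls gives 2804 mm.


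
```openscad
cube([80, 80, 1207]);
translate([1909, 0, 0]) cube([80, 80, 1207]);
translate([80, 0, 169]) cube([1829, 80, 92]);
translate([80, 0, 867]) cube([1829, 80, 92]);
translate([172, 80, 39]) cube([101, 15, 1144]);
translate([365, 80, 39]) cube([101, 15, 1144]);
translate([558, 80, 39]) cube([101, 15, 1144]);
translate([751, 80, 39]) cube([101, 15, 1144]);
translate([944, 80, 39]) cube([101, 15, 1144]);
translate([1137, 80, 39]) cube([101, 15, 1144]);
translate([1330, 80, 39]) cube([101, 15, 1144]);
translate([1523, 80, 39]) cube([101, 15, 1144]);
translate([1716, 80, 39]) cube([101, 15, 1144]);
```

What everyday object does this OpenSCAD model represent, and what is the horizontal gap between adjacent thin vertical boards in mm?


A fence section. The picket gap is 92 mm.

Two posts, two rails, 9 pickets — a fence section. Span 1829 mm holds 9 pickets of 101 mm with 10 equal gaps: ⌊(1829 − 9·101) / 10⌋ = 92 mm.


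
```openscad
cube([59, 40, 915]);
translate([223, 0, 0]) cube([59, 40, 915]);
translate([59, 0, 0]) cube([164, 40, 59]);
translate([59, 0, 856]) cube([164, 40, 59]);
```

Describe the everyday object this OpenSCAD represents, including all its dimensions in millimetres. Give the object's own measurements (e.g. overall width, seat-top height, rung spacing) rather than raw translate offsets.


A rectangular picture frame lying in the x–z plane (depth along y). The opening is 164 mm wide (x) by 797 mm tall (z), surrounded by a border 59 mm wide on all four sides. The frame is 40 mm deep and is made of two full-height vertical stiles with two horizontal rails fitted between them.


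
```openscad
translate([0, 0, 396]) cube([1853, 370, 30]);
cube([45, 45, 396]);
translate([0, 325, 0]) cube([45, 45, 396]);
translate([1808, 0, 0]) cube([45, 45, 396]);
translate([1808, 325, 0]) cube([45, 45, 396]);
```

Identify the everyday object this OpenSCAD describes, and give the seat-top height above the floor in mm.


A bench. The seat-top height is 426 mm.

A long slab on four corner posts — a bench. The slab sits at z = 396 with thickness 30, so the top is 396 + 30 = 426 mm.


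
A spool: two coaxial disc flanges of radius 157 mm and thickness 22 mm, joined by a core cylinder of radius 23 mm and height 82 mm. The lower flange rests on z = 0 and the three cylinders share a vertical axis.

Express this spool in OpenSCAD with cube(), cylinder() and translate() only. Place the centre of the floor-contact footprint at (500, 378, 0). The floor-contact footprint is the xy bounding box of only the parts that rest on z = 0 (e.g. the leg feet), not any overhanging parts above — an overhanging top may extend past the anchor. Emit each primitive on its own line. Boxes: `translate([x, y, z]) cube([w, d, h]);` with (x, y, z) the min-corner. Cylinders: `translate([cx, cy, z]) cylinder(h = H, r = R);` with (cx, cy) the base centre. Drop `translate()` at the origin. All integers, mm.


translate([500, 378, 0]) cylinder(h = 22, r = 157);
translate([500, 378, 22]) cylinder(h = 82, r = 23);
translate([500, 378, 104]) cylinder(h = 22, r = 157);


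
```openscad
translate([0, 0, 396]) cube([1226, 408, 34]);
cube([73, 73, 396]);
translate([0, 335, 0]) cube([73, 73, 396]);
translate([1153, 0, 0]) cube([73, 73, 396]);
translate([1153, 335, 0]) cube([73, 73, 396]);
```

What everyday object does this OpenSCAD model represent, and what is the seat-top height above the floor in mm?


A bench. The seat-top height is 430 mm.

A long slab on four corner posts — a bench. The slab sits at z = 396 with thickness 34, so the top is 396 + 34 = 430 mm.


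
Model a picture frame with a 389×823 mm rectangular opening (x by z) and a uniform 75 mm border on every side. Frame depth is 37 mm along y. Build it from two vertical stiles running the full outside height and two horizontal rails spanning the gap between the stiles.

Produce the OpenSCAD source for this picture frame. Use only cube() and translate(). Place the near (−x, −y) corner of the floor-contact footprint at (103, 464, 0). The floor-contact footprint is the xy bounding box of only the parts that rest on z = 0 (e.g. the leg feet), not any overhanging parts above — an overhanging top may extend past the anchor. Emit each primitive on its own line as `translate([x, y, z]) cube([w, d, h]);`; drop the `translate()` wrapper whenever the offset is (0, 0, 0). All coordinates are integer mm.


translate([103, 464, 0]) cube([75, 37, 973]);
translate([567, 464, 0]) cube([75, 37, 973]);
translate([178, 464, 0]) cube([389, 37, 75]);
translate([178, 464, 898]) cube([389, 37, 75]);


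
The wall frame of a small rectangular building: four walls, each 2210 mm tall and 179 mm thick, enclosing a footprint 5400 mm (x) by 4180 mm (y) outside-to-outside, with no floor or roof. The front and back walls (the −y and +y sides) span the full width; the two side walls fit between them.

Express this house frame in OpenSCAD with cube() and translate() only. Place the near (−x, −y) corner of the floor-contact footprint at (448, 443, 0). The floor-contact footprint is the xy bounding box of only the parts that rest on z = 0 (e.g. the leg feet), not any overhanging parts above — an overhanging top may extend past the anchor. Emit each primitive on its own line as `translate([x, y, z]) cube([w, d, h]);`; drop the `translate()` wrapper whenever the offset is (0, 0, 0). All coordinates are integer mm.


translate([448, 443, 0]) cube([5400, 179, 2210]);
translate([448, 4444, 0]) cube([5400, 179, 2210]);
translate([448, 622, 0]) cube([179, 3822, 2210]);
translate([5669, 622, 0]) cube([179, 3822, 2210]);


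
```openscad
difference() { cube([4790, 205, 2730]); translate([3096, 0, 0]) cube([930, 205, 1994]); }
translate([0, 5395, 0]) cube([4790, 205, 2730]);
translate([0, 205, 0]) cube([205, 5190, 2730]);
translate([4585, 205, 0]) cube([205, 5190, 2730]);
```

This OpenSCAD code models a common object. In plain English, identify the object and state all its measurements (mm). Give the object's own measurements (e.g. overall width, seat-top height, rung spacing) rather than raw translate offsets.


A single room: four walls, each 2730 mm tall and 205 mm thick, enclosing an outside footprint 4790×5600 mm (x × y), no floor or roof. The front and back walls (−y and +y sides) run the full x-width; the side walls fit between their inner faces. A door opening 930 mm wide and 1994 mm tall is cut through the front wall from the floor up, its −x edge 3096 mm from the wall's −x end.


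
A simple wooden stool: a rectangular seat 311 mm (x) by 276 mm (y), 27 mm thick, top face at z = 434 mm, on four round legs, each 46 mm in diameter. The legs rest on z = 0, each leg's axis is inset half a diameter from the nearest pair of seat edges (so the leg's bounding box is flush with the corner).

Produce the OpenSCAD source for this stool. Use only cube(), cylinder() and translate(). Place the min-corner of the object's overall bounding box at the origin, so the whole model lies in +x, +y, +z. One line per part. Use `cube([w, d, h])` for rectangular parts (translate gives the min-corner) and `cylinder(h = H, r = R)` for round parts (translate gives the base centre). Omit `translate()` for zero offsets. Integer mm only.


translate([0, 0, 407]) cube([311, 276, 27]);
translate([23, 23, 0]) cylinder(h = 407, r = 23);
translate([288, 23, 0]) cylinder(h = 407, r = 23);
translate([23, 253, 0]) cylinder(h = 407, r = 23);
translate([288, 253, 0]) cylinder(h = 407, r = 23);


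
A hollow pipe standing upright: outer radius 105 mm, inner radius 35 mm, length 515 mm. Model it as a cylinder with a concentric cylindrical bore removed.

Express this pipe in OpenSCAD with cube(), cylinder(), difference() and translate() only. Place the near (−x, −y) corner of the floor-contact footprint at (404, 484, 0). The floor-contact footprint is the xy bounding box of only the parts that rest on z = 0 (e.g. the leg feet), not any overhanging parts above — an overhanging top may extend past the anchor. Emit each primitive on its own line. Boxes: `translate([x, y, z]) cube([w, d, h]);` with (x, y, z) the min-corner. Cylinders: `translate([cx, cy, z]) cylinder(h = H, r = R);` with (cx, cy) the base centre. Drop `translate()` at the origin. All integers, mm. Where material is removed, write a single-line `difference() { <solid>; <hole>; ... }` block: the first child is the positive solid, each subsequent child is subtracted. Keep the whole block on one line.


difference() { translate([509, 589, 0]) cylinder(h = 515, r = 105); translate([509, 589, 0]) cylinder(h = 515, r = 35); }


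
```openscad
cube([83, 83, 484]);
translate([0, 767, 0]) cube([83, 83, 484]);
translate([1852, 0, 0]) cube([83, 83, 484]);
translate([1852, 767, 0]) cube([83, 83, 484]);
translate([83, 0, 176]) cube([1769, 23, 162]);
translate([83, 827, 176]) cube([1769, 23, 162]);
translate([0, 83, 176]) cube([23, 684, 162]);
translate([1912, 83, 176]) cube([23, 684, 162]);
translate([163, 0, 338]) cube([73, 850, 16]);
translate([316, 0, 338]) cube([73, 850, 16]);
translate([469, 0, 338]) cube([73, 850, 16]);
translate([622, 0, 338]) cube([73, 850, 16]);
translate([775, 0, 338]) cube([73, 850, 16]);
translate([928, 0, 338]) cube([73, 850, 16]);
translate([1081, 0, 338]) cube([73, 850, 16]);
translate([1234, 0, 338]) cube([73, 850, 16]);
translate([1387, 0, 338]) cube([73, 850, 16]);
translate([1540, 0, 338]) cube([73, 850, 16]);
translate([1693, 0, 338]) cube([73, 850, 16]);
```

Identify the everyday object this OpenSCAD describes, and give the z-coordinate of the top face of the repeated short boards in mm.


A bed frame. The slat-top height is 354 mm.

Four posts, four rails, and a row of slats — a bed frame. Slats sit on the rails at z = 176 + 162 = 338; with slat thickness 16, the top is 354 mm.


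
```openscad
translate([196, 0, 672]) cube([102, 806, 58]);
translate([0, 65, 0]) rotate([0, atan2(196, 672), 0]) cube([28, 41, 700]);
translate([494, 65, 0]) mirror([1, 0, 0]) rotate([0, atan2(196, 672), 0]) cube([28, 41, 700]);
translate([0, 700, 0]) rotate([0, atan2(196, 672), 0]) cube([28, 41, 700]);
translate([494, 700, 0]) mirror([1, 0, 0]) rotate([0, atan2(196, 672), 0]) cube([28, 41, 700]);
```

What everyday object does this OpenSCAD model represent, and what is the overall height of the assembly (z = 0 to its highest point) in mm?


A sawhorse. The overall height is 730 mm.

A beam across two mirrored pairs of raked legs — a sawhorse. The beam's underside is at z = 672 (matching the legs' vertical rise in atan2(196, 672)) and the beam is 58 mm tall, so its top is at 672 + 58 = 730 mm. The raked legs top out at the beam's underside, so that is the highest point.


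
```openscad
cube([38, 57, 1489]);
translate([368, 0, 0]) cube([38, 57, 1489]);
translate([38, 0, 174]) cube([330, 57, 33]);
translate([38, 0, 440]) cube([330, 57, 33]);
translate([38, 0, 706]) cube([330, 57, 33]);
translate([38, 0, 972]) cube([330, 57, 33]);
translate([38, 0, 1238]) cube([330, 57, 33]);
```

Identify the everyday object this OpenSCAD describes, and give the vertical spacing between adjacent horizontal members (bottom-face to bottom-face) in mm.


A ladder. The rung spacing is 266 mm.

Two tall 38×57 posts with 5 short bars between them — a ladder. Adjacent rungs sit at z = 174 and z = 440, so the spacing is 440 − 174 = 266 mm.


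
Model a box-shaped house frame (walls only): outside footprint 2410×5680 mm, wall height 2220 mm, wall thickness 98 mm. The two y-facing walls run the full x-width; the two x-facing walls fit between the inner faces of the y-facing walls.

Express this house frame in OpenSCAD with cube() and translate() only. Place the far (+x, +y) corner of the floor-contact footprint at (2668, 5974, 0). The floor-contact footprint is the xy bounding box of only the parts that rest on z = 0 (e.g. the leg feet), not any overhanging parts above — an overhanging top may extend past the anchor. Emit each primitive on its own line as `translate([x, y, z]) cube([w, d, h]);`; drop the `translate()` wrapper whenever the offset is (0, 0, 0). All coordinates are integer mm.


translate([258, 294, 0]) cube([2410, 98, 2220]);
translate([258, 5876, 0]) cube([2410, 98, 2220]);
translate([258, 392, 0]) cube([98, 5484, 2220]);
translate([2570, 392, 0]) cube([98, 5484, 2220]);


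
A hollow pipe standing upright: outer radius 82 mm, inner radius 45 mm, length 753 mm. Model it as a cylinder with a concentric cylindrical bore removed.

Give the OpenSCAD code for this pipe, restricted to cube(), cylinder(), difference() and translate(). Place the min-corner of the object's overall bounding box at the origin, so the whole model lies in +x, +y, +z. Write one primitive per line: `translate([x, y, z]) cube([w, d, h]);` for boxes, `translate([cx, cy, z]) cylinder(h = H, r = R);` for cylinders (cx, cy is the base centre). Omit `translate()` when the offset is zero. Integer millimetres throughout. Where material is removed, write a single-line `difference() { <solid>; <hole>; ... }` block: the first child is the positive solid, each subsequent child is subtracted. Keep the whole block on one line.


difference() { translate([82, 82, 0]) cylinder(h = 753, r = 82); translate([82, 82, 0]) cylinder(h = 753, r = 45); }


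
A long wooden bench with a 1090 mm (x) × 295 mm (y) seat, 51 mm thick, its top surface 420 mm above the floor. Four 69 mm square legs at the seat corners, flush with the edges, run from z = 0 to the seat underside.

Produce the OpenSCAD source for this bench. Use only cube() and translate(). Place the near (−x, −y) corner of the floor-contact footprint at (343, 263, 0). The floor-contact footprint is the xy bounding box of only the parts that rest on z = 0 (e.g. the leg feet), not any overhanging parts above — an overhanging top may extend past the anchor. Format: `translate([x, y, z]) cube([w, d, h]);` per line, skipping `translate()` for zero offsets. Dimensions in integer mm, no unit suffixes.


translate([343, 263, 369]) cube([1090, 295, 51]);
translate([343, 263, 0]) cube([69, 69, 369]);
translate([343, 489, 0]) cube([69, 69, 369]);
translate([1364, 263, 0]) cube([69, 69, 369]);
translate([1364, 489, 0]) cube([69, 69, 369]);


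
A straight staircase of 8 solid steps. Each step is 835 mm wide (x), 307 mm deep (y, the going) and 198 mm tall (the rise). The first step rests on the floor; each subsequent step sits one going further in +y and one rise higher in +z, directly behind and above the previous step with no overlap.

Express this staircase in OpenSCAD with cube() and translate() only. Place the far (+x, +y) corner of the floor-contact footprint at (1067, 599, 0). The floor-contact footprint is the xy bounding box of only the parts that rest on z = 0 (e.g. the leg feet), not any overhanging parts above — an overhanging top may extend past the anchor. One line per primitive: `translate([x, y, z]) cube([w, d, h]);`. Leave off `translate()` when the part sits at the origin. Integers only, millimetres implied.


translate([232, 292, 0]) cube([835, 307, 198]);
translate([232, 599, 198]) cube([835, 307, 198]);
translate([232, 906, 396]) cube([835, 307, 198]);
translate([232, 1213, 594]) cube([835, 307, 198]);
translate([232, 1520, 792]) cube([835, 307, 198]);
translate([232, 1827, 990]) cube([835, 307, 198]);
translate([232, 2134, 1188]) cube([835, 307, 198]);
translate([232, 2441, 1386]) cube([835, 307, 198]);


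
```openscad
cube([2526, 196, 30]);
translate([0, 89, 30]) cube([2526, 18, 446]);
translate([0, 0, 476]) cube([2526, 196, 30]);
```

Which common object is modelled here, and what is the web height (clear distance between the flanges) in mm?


An I-beam. The web height is 446 mm.

Two wide flanges with a thin centred web — an I-beam. Overall 506 mm minus two 30 mm flanges gives a web of 506 − 2·30 = 446 mm.


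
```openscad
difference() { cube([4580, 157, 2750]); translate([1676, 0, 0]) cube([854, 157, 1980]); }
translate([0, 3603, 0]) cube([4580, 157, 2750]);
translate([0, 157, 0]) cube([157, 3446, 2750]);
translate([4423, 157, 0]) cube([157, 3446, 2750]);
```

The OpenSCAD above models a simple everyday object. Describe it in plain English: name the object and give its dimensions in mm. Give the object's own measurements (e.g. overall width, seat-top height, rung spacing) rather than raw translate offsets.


A single room: four walls, each 2750 mm tall and 157 mm thick, enclosing an outside footprint 4580×3760 mm (x × y), no floor or roof. The front and back walls (−y and +y sides) run the full x-width; the side walls fit between their inner faces. A door opening 854 mm wide and 1980 mm tall is cut through the front wall from the floor up, its −x edge 1676 mm from the wall's −x end.


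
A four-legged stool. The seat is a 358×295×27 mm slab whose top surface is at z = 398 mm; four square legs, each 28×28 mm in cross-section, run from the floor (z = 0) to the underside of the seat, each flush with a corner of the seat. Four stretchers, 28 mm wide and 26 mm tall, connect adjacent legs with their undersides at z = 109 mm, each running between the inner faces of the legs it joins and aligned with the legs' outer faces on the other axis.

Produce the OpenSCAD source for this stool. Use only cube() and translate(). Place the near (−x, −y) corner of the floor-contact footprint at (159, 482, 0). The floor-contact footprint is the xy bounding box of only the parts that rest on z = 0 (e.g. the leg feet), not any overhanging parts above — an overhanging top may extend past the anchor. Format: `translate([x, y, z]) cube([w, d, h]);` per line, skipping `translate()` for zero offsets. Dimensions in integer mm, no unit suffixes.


translate([159, 482, 371]) cube([358, 295, 27]);
translate([159, 482, 0]) cube([28, 28, 371]);
translate([489, 482, 0]) cube([28, 28, 371]);
translate([159, 749, 0]) cube([28, 28, 371]);
translate([489, 749, 0]) cube([28, 28, 371]);
translate([187, 482, 109]) cube([302, 28, 26]);
translate([187, 749, 109]) cube([302, 28, 26]);
translate([159, 510, 109]) cube([28, 239, 26]);
translate([489, 510, 109]) cube([28, 239, 26]);


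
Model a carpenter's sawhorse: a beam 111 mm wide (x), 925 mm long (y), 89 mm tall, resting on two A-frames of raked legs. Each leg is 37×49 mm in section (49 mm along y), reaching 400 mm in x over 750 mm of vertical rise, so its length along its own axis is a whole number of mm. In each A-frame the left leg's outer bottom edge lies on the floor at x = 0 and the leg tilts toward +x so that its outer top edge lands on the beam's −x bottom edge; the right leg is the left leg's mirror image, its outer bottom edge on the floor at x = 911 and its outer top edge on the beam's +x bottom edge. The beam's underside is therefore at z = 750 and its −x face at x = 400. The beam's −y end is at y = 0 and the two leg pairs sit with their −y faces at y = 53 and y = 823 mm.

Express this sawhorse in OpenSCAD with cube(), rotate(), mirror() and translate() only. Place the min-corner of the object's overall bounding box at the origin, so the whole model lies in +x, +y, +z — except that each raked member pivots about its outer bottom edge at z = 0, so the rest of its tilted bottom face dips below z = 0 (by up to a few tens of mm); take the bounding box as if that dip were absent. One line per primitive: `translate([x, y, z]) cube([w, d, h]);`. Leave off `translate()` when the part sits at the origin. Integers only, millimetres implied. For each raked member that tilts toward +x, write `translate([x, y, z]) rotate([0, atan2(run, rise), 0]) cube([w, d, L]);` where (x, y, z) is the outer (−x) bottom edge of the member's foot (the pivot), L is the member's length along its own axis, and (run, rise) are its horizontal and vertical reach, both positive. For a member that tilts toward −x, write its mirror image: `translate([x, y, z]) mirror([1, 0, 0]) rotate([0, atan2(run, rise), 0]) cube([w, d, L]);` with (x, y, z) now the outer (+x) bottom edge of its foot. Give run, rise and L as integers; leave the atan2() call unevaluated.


translate([400, 0, 750]) cube([111, 925, 89]);
translate([0, 53, 0]) rotate([0, atan2(400, 750), 0]) cube([37, 49, 850]);
translate([911, 53, 0]) mirror([1, 0, 0]) rotate([0, atan2(400, 750), 0]) cube([37, 49, 850]);
translate([0, 823, 0]) rotate([0, atan2(400, 750), 0]) cube([37, 49, 850]);
translate([911, 823, 0]) mirror([1, 0, 0]) rotate([0, atan2(400, 750), 0]) cube([37, 49, 850]);


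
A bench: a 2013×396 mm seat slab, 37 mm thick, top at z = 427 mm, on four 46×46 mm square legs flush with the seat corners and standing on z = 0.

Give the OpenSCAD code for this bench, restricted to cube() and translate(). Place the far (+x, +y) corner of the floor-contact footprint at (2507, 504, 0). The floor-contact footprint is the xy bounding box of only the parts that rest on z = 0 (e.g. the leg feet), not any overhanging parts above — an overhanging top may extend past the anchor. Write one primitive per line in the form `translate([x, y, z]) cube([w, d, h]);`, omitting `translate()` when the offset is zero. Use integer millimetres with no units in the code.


translate([494, 108, 390]) cube([2013, 396, 37]);
translate([494, 108, 0]) cube([46, 46, 390]);
translate([494, 458, 0]) cube([46, 46, 390]);
translate([2461, 108, 0]) cube([46, 46, 390]);
translate([2461, 458, 0]) cube([46, 46, 390]);


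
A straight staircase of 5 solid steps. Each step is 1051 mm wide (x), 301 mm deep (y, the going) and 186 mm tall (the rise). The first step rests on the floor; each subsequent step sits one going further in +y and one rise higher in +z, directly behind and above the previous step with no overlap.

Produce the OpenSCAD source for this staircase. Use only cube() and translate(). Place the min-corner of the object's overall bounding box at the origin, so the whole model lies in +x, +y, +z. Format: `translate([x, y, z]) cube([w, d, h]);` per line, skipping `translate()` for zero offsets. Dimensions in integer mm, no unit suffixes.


cube([1051, 301, 186]);
translate([0, 301, 186]) cube([1051, 301, 186]);
translate([0, 602, 372]) cube([1051, 301, 186]);
translate([0, 903, 558]) cube([1051, 301, 186]);
translate([0, 1204, 744]) cube([1051, 301, 186]);


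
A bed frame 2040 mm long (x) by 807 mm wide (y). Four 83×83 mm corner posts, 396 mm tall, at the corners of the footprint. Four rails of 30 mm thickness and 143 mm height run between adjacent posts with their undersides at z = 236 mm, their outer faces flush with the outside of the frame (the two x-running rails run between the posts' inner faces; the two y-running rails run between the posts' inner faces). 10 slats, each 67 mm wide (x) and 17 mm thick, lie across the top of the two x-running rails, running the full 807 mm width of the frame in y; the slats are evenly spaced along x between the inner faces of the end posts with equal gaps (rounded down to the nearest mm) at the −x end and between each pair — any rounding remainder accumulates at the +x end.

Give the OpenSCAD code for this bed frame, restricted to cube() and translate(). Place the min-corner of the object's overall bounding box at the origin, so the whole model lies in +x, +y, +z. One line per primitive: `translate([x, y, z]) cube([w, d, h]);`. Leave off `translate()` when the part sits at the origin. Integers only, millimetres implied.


// slat z = rail_z + rail_h = 236 + 143 = 379
// slat gap = ⌊(1874 − 10·67) / 11⌋ = 109
cube([83, 83, 396]);
translate([0, 724, 0]) cube([83, 83, 396]);
translate([1957, 0, 0]) cube([83, 83, 396]);
translate([1957, 724, 0]) cube([83, 83, 396]);
translate([83, 0, 236]) cube([1874, 30, 143]);
translate([83, 777, 236]) cube([1874, 30, 143]);
translate([0, 83, 236]) cube([30, 641, 143]);
translate([2010, 83, 236]) cube([30, 641, 143]);
translate([192, 0, 379]) cube([67, 807, 17]);
translate([368, 0, 379]) cube([67, 807, 17]);
translate([544, 0, 379]) cube([67, 807, 17]);
translate([720, 0, 379]) cube([67, 807, 17]);
translate([896, 0, 379]) cube([67, 807, 17]);
translate([1072, 0, 379]) cube([67, 807, 17]);
translate([1248, 0, 379]) cube([67, 807, 17]);
translate([1424, 0, 379]) cube([67, 807, 17]);
translate([1600, 0, 379]) cube([67, 807, 17]);
translate([1776, 0, 379]) cube([67, 807, 17]);


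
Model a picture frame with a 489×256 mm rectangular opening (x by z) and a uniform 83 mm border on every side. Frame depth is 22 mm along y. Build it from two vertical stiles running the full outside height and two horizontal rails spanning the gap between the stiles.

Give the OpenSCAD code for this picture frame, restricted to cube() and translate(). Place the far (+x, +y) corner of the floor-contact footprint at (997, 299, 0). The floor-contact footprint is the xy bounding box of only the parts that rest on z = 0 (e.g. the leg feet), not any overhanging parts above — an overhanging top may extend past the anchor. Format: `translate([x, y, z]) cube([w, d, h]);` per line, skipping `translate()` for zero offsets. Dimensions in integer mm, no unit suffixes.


translate([342, 277, 0]) cube([83, 22, 422]);
translate([914, 277, 0]) cube([83, 22, 422]);
translate([425, 277, 0]) cube([489, 22, 83]);
translate([425, 277, 339]) cube([489, 22, 83]);


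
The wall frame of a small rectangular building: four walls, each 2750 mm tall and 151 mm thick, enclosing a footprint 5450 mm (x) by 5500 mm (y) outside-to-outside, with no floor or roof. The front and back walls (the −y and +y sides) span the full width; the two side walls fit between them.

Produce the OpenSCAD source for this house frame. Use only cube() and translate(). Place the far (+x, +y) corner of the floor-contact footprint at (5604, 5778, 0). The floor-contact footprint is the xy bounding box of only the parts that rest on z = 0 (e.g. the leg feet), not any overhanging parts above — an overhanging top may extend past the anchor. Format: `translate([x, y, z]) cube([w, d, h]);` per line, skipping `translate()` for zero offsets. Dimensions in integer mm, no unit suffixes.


translate([154, 278, 0]) cube([5450, 151, 2750]);
translate([154, 5627, 0]) cube([5450, 151, 2750]);
translate([154, 429, 0]) cube([151, 5198, 2750]);
translate([5453, 429, 0]) cube([151, 5198, 2750]);


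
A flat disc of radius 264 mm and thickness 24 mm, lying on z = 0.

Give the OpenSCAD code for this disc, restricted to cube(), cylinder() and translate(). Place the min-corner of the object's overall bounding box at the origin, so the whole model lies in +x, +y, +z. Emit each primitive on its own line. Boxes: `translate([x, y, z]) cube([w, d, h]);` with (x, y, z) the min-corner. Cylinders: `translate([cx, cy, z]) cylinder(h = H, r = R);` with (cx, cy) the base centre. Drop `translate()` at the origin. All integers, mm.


translate([264, 264, 0]) cylinder(h = 24, r = 264);


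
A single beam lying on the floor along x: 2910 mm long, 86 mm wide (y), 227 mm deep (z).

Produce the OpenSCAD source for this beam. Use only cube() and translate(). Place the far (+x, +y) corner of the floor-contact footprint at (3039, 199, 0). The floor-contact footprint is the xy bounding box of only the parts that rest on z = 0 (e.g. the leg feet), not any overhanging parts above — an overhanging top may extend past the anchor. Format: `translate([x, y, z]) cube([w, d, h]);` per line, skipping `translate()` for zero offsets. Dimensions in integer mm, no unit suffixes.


translate([129, 113, 0]) cube([2910, 86, 227]);


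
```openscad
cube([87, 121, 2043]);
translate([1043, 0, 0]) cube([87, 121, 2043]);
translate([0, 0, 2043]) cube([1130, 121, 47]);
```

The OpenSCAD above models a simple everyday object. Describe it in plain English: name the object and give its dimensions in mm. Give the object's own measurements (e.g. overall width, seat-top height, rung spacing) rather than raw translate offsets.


A door frame. The clear opening is 956 mm wide and 2043 mm high. Two 87 mm wide jambs, 121 mm deep, stand either side of the opening from the floor to the top of the opening. A 47 mm thick head sits across the top of both jambs, spanning the full outside width of the frame.
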